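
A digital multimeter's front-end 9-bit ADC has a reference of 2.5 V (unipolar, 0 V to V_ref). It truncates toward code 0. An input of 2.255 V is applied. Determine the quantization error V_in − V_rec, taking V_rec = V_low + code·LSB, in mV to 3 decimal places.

4.023 mV

One LSB is 2.5 V / 512 = 4.883 mV.
Scaled input = 461.8240 LSBs, so code = 461.
Reconstructed: 2.2509766 V.
V_in − V_rec = 0.00402344 V = 4.023 mV.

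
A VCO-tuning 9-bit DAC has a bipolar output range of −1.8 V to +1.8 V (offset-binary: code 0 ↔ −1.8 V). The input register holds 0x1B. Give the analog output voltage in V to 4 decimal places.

-1.6102 V

LSB = 3.6 V / 2^9 = 7.031 mV.
Code 0x1B = 27 decimal.
V_out = (−1.8) + 27 × 0.00703125 V = -1.61016 V.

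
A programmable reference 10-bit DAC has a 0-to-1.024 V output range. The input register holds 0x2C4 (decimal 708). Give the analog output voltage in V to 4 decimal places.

LSB = 1.024 V / 2^10 = 1.000 mV.
Code 0x2C4 = 708 decimal.
V_out = 0 + 708 × 0.001 V = 0.708 V.

0.7080 V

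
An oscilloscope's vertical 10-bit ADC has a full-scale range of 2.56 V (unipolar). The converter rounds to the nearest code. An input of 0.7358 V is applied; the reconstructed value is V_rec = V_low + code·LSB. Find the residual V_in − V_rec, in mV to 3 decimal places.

0.800 mV

One LSB is 2.56 V / 1024 = 2.500 mV.
(0.7358 − 0)/0.0025 = 294.3200; round gives code 294.
V_rec = 0 + 294·0.0025 = 0.735 V.
Difference: 0.0008 V → 0.800 mV.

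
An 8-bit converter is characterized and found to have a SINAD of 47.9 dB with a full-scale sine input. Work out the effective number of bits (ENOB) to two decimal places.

ENOB = (SINAD − 1.76) / 6.02 = (47.9 − 1.76)/6.02 = 7.664.

7.66 bits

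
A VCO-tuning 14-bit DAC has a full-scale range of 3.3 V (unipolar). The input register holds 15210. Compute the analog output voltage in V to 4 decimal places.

3.0635 V

LSB = 3.3 V / 2^14 = 201.42 µV.
V_out = 0 + 15210 × 0.000201416 V = 3.06354 V.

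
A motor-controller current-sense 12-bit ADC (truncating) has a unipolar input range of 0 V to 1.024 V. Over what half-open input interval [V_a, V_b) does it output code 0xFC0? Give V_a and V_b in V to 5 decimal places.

[1.00800 V, 1.00825 V)

LSB = 1.024/2^12 = 250.00 µV.
Code 0xFC0 = 4032 decimal.
V_a = V_low + 4032·LSB = 1.008 V; V_b = V_low + 4033·LSB = 1.00825 V.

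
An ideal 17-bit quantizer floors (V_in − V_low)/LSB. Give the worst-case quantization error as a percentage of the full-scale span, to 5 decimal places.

Truncating → worst-case error = 1 LSB = V_FS/2^17, so 100/131072 = 0.000762939 % of full scale.

0.00076 %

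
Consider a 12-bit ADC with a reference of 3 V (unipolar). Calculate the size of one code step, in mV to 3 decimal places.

Full-scale span = 3 V.
LSB = 3 / 2^12 = 3 / 4096 = 0.000732422 V = 0.732 mV.

0.732 mV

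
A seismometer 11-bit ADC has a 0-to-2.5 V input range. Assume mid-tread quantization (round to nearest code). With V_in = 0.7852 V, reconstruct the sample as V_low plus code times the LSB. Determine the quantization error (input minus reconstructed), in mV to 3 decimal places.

One LSB is 2.5 V / 2048 = 1.221 mV.
(V_in − V_low)/LSB = (0.7852 − 0)/0.0012207 = 643.2358 → code 643 (round).
Reconstructed: 0.78491211 V.
Difference: 0.000287891 V → 0.288 mV.

0.288 mV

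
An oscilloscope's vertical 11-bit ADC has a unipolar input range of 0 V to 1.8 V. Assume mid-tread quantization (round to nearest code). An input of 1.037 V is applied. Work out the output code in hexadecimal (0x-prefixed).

code 0x49C (decimal 1180)

LSB = 1.8 V / 2048 = 0.879 mV.
(1.037 − 0) / 0.000878906 = 1179.876 LSBs.
round(1179.876) = 1180.
In hexadecimal (0x-prefixed): 0x49C.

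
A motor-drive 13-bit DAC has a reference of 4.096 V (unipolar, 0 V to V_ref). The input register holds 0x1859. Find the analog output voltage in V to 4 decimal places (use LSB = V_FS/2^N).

LSB = 4.096 V / 2^13 = 0.500 mV.
Code 0x1859 = 6233 decimal.
V_out = 0 + 6233 × 0.0005 V = 3.1165 V.

3.1165 V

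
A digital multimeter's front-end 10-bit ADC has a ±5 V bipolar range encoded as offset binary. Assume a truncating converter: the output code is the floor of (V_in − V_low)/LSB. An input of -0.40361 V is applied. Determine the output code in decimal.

code 470

LSB = 10 V / 1024 = 9.766 mV.
Input sits at 470.670 steps above V_low.
Floor → code 470.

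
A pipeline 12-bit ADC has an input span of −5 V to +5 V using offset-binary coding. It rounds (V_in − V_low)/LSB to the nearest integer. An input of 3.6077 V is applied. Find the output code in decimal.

With 4096 levels over 10 V, one step is 2.441 mV.
Input sits at 3525.714 steps above V_low.
Round → code 3526.

code 3526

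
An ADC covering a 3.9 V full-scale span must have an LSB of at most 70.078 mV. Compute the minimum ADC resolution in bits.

Number of steps required ≥ 3.9 V / 70.078 mV = 55.65.
Need 2^N ≥ 55.65; 2^5 = 32, 2^6 = 64.
Minimum N = 6.

6 bits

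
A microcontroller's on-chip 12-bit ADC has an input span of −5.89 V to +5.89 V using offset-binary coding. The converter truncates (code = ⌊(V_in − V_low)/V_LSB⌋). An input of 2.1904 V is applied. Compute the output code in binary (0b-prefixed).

Full-scale span = 11.78 V; LSB = 11.78/2^12 = 2.876 mV.
(2.1904 − (−5.89)) / 0.00287598 = 2809.620 LSBs.
Floor → code 2809.
In binary (0b-prefixed): 0b101011111001.

code 0b101011111001 (decimal 2809)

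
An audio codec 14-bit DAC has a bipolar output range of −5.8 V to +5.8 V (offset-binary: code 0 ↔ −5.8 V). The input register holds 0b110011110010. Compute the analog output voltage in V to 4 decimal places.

LSB = 11.6 V / 2^14 = 0.708 mV.
Code 0b110011110010 = 3314 decimal.
V_out = (−5.8) + 3314 × 0.000708008 V = -3.45366 V.

-3.4537 V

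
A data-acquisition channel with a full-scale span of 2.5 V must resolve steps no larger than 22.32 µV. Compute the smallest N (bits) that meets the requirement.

17 bits

Number of steps required ≥ 2.5 V / 22.32 µV = 112007.17.
Need 2^N ≥ 112007.17; 2^16 = 65536, 2^17 = 131072.
Minimum N = 17.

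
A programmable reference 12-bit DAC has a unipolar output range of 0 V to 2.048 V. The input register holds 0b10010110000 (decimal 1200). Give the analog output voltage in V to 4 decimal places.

0.6000 V

LSB = 2.048 V / 2^12 = 0.500 mV.
Code 0b10010110000 = 1200 decimal.
V_out = 0 + 1200 × 0.0005 V = 0.6 V.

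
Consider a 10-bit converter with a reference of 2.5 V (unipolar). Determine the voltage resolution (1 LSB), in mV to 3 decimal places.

2.441 mV

Full-scale span = 2.5 V.
LSB = 2.5 / 2^10 = 2.5 / 1024 = 0.00244141 V = 2.441 mV.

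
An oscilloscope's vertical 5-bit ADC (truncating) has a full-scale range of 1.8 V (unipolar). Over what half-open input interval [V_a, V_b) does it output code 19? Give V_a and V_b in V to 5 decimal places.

LSB = 1.8/2^5 = 56.250 mV.
V_a = V_low + 19·LSB = 1.06875 V; V_b = V_low + 20·LSB = 1.125 V.

[1.06875 V, 1.12500 V)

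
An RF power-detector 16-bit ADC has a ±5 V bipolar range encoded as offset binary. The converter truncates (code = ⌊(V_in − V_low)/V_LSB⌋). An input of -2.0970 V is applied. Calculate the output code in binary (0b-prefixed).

With 65536 levels over 10 V, one step is 152.59 µV.
Input sits at 19025.101 steps above V_low.
So the output code is 19025.
In binary (0b-prefixed): 0b100101001010001.

code 0b100101001010001 (decimal 19025)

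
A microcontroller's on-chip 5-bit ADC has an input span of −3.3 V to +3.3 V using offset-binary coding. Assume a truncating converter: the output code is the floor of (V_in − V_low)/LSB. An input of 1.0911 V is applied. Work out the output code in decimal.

code 21

Full-scale span = 6.6 V; LSB = 6.6/2^5 = 206.250 mV.
(V_in − V_low)/LSB = (1.0911 − (−3.3)) / 0.20625 = 21.290.
So the output code is 21.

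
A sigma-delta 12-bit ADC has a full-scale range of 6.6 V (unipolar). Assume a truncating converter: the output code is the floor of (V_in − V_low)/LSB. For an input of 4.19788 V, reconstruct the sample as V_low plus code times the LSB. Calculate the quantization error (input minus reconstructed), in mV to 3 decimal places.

One LSB is 6.6 V / 4096 = 1.611 mV.
(4.19788 − 0)/0.00161133 = 2605.2298; ⌊·⌋ gives code 2605.
Reconstructed: 4.1975098 V.
Difference: 0.000370234 V → 0.370 mV.

0.370 mV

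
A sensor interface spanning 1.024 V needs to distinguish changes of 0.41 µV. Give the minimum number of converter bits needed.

22 bits

Number of steps required ≥ 1.024 V / 0.41 µV = 2497560.98.
Need 2^N ≥ 2497560.98; 2^21 = 2097152, 2^22 = 4194304.
Minimum N = 22.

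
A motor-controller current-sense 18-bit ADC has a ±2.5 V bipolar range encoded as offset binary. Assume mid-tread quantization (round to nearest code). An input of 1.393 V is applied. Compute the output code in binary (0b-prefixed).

LSB = 5 V / 262144 = 19.07 µV.
(V_in − V_low)/LSB = (1.393 − (−2.5)) / 1.90735e-05 = 204105.318.
Round → code 204105.
In binary (0b-prefixed): 0b110001110101001001.

code 0b110001110101001001 (decimal 204105)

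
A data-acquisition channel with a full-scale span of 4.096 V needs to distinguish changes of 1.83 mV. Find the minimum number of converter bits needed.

Number of steps required ≥ 4.096 V / 1.83 mV = 2238.25.
Need 2^N ≥ 2238.25; 2^11 = 2048, 2^12 = 4096.
Minimum N = 12.

12 bits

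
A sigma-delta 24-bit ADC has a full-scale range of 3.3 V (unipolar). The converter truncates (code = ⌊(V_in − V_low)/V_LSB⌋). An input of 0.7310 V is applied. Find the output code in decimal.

Full-scale span = 3.3 V; LSB = 3.3/2^24 = 0.20 µV.
(0.7310 − 0) / 1.96695e-07 = 3716407.544 LSBs.
Floor → code 3716407.

code 3716407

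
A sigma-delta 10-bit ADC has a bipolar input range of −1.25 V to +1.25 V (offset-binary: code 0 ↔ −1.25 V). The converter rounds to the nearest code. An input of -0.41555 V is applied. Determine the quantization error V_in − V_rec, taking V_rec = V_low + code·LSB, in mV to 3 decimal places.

-0.511 mV

One LSB is 2.5 V / 1024 = 2.441 mV.
Scaled input = 341.7907 LSBs, so code = 342.
V_rec = (−1.25) + 342·0.00244141 = -0.41503906 V.
V_in − V_rec = -0.000510937 V = -0.511 mV.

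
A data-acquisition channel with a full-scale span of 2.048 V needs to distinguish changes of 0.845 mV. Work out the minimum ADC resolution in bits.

Number of steps required ≥ 2.048 V / 0.845 mV = 2423.67.
Need 2^N ≥ 2423.67; 2^11 = 2048, 2^12 = 4096.
Minimum N = 12.

12 bits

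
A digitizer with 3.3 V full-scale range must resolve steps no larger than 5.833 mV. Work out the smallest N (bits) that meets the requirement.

Number of steps required ≥ 3.3 V / 5.833 mV = 565.75.
Need 2^N ≥ 565.75; 2^9 = 512, 2^10 = 1024.
Minimum N = 10.

10 bits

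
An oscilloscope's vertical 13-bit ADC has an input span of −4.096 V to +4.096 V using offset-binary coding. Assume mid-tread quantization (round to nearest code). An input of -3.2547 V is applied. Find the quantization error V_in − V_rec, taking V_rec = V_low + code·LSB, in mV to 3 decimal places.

0.300 mV

One LSB is 8.192 V / 8192 = 1.000 mV.
(V_in − V_low)/LSB = (-3.2547 − (−4.096))/0.001 = 841.3000 → code 841 (round).
Code 841 maps back to (−4.096) + 841×0.001 V = -3.255 V.
Error = -3.2547 − (−3.255) = 0.0003 V = 0.300 mV.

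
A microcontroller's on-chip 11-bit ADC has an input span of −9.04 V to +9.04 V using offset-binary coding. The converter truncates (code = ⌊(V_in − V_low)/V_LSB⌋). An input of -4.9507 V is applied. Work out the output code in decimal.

code 463

Full-scale span = 18.08 V; LSB = 18.08/2^11 = 8.828 mV.
Input sits at 463.213 steps above V_low.
Floor → code 463.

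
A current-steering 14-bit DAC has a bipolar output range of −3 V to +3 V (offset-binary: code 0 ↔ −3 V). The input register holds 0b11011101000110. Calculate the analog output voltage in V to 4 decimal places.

LSB = 6 V / 2^14 = 366.21 µV.
Code 0b11011101000110 = 14150 decimal.
V_out = (−3) + 14150 × 0.000366211 V = 2.18188 V.

2.1819 V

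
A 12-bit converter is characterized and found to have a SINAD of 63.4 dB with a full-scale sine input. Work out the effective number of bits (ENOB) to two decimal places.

ENOB = (SINAD − 1.76) / 6.02 = (63.4 − 1.76)/6.02 = 10.239.

10.24 bits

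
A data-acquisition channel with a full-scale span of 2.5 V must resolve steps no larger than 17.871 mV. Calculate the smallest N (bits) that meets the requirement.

Number of steps required ≥ 2.5 V / 17.871 mV = 139.89.
Need 2^N ≥ 139.89; 2^7 = 128, 2^8 = 256.
Minimum N = 8.

8 bits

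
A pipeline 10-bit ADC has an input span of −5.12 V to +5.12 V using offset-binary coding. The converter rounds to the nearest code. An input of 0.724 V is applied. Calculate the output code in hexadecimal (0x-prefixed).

code 0x248 (decimal 584)

Full-scale span = 10.24 V; LSB = 10.24/2^10 = 10.000 mV.
Input sits at 584.400 steps above V_low.
Round → code 584.
In hexadecimal (0x-prefixed): 0x248.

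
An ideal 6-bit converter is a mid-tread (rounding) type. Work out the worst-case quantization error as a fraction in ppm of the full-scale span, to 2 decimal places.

Rounding → worst-case error = ½ LSB = V_FS/2^7, so 1e+06/128 = 7812.5 ppm of full scale.

7812.50 ppm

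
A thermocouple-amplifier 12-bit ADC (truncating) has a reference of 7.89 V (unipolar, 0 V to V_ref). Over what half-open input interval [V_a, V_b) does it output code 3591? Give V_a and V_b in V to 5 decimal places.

LSB = 7.89/2^12 = 1.926 mV.
V_a = V_low + 3591·LSB = 6.91723 V; V_b = V_low + 3592·LSB = 6.91916 V.

[6.91723 V, 6.91916 V)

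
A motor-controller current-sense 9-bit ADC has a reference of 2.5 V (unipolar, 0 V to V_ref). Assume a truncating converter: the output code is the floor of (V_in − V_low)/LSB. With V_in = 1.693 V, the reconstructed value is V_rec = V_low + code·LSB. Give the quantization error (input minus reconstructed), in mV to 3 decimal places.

3.547 mV

LSB = 2.5/2^9 = 4.883 mV.
(1.693 − 0)/0.00488281 = 346.7264; ⌊·⌋ gives code 346.
V_rec = 0 + 346·0.00488281 = 1.6894531 V.
Difference: 0.00354688 V → 3.547 mV.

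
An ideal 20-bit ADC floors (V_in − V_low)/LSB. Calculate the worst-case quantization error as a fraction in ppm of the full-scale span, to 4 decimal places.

Truncating → worst-case error = 1 LSB = V_FS/2^20, so 1e+06/1048576 = 0.953674 ppm of full scale.

0.9537 ppm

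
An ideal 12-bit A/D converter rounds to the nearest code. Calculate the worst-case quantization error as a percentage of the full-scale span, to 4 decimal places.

Rounding → worst-case error = ½ LSB = V_FS/2^13, so 100/8192 = 0.012207 % of full scale.

0.0122 %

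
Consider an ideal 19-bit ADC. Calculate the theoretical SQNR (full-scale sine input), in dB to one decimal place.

SNR ≈ 6.02·N + 1.76 dB = 6.02·19 + 1.76 = 116.14 dB.

116.1 dB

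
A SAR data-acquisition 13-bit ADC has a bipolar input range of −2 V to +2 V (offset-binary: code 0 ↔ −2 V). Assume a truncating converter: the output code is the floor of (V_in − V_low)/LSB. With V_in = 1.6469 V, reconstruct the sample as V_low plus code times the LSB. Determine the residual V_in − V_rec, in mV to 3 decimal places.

LSB = 4/2^13 = 488.28 µV.
Scaled input = 7468.8512 LSBs, so code = 7468.
V_rec = (−2) + 7468·0.000488281 = 1.6464844 V.
Difference: 0.000415625 V → 0.416 mV.

0.416 mV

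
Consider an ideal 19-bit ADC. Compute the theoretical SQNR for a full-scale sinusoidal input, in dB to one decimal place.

116.1 dB

SNR ≈ 6.02·N + 1.76 dB = 6.02·19 + 1.76 = 116.14 dB.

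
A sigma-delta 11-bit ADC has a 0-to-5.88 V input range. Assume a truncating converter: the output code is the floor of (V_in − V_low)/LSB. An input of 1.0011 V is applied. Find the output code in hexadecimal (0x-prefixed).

code 0x15C (decimal 348)

Full-scale span = 5.88 V; LSB = 5.88/2^11 = 2.871 mV.
Input sits at 348.682 steps above V_low.
⌊·⌋(348.682) = 348.
In hexadecimal (0x-prefixed): 0x15C.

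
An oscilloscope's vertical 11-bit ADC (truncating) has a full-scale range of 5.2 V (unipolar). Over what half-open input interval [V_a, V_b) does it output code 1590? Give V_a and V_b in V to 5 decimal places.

LSB = 5.2/2^11 = 2.539 mV.
V_a = V_low + 1590·LSB = 4.03711 V; V_b = V_low + 1591·LSB = 4.03965 V.

[4.03711 V, 4.03965 V)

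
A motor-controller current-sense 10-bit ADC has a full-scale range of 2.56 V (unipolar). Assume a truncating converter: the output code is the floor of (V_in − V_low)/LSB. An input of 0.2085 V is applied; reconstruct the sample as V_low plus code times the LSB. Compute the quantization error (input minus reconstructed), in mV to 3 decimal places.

1.000 mV

Step size: 2.56 V ÷ 2^10 = 2.500 mV.
(V_in − V_low)/LSB = (0.2085 − 0)/0.0025 = 83.4000 → code 83 (floor).
Code 83 maps back to 0 + 83×0.0025 V = 0.2075 V.
Error = 0.2085 − 0.2075 = 0.001 V = 1.000 mV.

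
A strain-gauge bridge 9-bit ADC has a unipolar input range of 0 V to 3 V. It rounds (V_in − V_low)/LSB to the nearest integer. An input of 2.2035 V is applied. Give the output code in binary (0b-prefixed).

LSB = 3 V / 512 = 5.859 mV.
(2.2035 − 0) / 0.00585938 = 376.064 LSBs.
So the output code is 376.
In binary (0b-prefixed): 0b101111000.

code 0b101111000 (decimal 376)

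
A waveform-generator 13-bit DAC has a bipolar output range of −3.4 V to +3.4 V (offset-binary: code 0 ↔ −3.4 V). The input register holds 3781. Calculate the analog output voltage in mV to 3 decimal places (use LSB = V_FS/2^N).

LSB = 6.8 V / 2^13 = 0.830 mV.
V_out = (−3.4) + 3781 × 0.000830078 V = -0.261475 V.
= -261.475 mV.

-261.475 mV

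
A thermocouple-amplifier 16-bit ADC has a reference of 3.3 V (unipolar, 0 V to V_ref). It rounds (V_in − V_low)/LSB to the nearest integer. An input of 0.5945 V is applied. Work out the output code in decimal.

With 65536 levels over 3.3 V, one step is 50.35 µV.
Input sits at 11806.410 steps above V_low.
round(11806.410) = 11806.

code 11806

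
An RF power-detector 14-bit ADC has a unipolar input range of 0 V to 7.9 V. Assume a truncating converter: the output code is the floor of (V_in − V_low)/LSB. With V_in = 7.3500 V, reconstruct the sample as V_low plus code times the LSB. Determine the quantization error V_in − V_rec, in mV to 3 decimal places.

0.165 mV

One LSB is 7.9 V / 16384 = 482.18 µV.
Scaled input = 15243.3418 LSBs, so code = 15243.
Reconstructed: 7.3498352 V.
Error = 7.3500 − 7.3498352 = 0.000164795 V = 0.165 mV.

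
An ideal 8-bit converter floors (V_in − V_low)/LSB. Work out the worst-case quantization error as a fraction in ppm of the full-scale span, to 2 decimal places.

Truncating → worst-case error = 1 LSB = V_FS/2^8, so 1e+06/256 = 3906.25 ppm of full scale.

3906.25 ppm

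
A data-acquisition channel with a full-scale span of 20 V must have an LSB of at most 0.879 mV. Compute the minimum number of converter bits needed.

15 bits

Number of steps required ≥ 20 V / 0.879 mV = 22753.13.
Need 2^N ≥ 22753.13; 2^14 = 16384, 2^15 = 32768.
Minimum N = 15.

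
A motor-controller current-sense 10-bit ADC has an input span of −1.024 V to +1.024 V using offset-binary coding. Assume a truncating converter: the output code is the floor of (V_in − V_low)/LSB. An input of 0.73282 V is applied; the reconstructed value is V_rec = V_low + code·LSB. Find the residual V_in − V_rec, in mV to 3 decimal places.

One LSB is 2.048 V / 1024 = 2.000 mV.
(V_in − V_low)/LSB = (0.73282 − (−1.024))/0.002 = 878.4100 → code 878 (floor).
Code 878 maps back to (−1.024) + 878×0.002 V = 0.732 V.
V_in − V_rec = 0.00082 V = 0.820 mV.

0.820 mV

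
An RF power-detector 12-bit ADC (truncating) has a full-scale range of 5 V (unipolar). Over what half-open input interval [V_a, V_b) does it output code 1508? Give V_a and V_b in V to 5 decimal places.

LSB = 5/2^12 = 1.221 mV.
V_a = V_low + 1508·LSB = 1.84082 V; V_b = V_low + 1509·LSB = 1.84204 V.

[1.84082 V, 1.84204 V)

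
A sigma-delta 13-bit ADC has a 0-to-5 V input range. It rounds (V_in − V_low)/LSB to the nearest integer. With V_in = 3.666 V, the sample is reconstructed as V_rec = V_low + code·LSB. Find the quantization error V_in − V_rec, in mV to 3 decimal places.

LSB = 5/2^13 = 0.610 mV.
Scaled input = 6006.3744 LSBs, so code = 6006.
Reconstructed: 3.6657715 V.
V_in − V_rec = 0.000228516 V = 0.229 mV.

0.229 mV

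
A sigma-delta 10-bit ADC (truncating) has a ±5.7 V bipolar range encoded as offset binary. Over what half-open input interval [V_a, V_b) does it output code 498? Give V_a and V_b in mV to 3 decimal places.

LSB = 11.4/2^10 = 11.133 mV.
V_a = V_low + 498·LSB = -0.155859 V; V_b = V_low + 499·LSB = -0.144727 V.

[-155.859 mV, -144.727 mV)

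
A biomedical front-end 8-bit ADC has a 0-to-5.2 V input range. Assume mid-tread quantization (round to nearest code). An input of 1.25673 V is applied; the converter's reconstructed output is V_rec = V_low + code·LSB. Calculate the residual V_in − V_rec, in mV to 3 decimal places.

-2.645 mV

Step size: 5.2 V ÷ 2^8 = 20.312 mV.
Scaled input = 61.8698 LSBs, so code = 62.
V_rec = 0 + 62·0.0203125 = 1.259375 V.
Error = 1.25673 − 1.259375 = -0.002645 V = -2.645 mV.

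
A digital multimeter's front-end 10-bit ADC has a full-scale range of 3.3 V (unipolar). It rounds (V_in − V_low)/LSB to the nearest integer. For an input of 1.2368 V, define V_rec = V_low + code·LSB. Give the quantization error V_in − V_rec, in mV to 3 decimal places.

Step size: 3.3 V ÷ 2^10 = 3.223 mV.
Scaled input = 383.7828 LSBs, so code = 384.
Reconstructed: 1.2375 V.
V_in − V_rec = -0.0007 V = -0.700 mV.

-0.700 mV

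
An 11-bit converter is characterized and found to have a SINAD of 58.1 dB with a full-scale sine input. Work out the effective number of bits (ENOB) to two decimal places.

ENOB = (SINAD − 1.76) / 6.02 = (58.1 − 1.76)/6.02 = 9.359.

9.36 bits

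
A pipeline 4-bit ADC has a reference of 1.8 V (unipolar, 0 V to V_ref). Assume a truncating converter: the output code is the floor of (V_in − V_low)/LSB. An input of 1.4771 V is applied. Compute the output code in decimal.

Full-scale span = 1.8 V; LSB = 1.8/2^4 = 112.500 mV.
(V_in − V_low)/LSB = (1.4771 − 0) / 0.1125 = 13.130.
So the output code is 13.

code 13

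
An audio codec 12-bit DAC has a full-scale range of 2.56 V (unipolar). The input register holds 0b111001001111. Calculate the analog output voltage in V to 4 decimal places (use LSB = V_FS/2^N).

LSB = 2.56 V / 2^12 = 0.625 mV.
Code 0b111001001111 = 3663 decimal.
V_out = 0 + 3663 × 0.000625 V = 2.28938 V.

2.2894 V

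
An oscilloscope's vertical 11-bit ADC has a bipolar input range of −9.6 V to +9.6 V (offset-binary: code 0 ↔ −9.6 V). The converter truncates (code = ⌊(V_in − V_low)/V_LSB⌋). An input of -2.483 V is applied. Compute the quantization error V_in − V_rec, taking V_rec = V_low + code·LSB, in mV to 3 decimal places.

Step size: 19.2 V ÷ 2^11 = 9.375 mV.
Scaled input = 759.1467 LSBs, so code = 759.
Reconstructed: -2.484375 V.
Difference: 0.001375 V → 1.375 mV.

1.375 mV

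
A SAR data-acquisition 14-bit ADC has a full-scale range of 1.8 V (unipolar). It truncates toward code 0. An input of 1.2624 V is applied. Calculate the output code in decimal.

With 16384 levels over 1.8 V, one step is 109.86 µV.
(1.2624 − 0) / 0.000109863 = 11490.645 LSBs.
So the output code is 11490.

code 11490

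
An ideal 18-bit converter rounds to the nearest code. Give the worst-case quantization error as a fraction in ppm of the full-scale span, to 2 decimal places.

Rounding → worst-case error = ½ LSB = V_FS/2^19, so 1e+06/524288 = 1.90735 ppm of full scale.

1.91 ppm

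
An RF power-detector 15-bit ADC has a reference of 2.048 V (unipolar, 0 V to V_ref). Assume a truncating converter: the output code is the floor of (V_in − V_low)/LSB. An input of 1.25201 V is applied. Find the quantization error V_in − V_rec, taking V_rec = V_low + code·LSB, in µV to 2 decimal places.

Step size: 2.048 V ÷ 2^15 = 62.50 µV.
(1.25201 − 0)/6.25e-05 = 20032.1600; ⌊·⌋ gives code 20032.
V_rec = 0 + 20032·6.25e-05 = 1.252 V.
Difference: 1e-05 V → 10.00 µV.

10.00 µV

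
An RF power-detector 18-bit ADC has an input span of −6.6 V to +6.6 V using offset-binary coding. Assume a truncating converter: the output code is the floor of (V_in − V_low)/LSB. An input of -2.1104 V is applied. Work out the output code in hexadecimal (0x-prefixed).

With 262144 levels over 13.2 V, one step is 50.35 µV.
(-2.1104 − (−6.6)) / 5.0354e-05 = 89160.735 LSBs.
⌊·⌋(89160.735) = 89160.
In hexadecimal (0x-prefixed): 0x15C48.

code 0x15C48 (decimal 89160)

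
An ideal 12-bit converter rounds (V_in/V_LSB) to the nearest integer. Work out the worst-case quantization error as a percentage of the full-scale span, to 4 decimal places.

0.0122 %

Rounding → worst-case error = ½ LSB = V_FS/2^13, so 100/8192 = 0.012207 % of full scale.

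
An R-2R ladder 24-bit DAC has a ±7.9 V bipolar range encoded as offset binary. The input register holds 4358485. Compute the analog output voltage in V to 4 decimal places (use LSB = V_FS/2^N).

-3.7954 V

LSB = 15.8 V / 2^24 = 0.94 µV.
V_out = (−7.9) + 4358485 × 9.41753e-07 V = -3.79538 V.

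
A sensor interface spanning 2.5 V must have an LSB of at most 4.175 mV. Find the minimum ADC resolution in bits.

Number of steps required ≥ 2.5 V / 4.175 mV = 598.80.
Need 2^N ≥ 598.80; 2^9 = 512, 2^10 = 1024.
Minimum N = 10.

10 bits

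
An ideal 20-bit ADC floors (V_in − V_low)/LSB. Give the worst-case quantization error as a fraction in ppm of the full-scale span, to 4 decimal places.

Truncating → worst-case error = 1 LSB = V_FS/2^20, so 1e+06/1048576 = 0.953674 ppm of full scale.

0.9537 ppm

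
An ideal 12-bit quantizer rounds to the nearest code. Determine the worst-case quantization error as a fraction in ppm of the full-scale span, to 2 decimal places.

Rounding → worst-case error = ½ LSB = V_FS/2^13, so 1e+06/8192 = 122.07 ppm of full scale.

122.07 ppm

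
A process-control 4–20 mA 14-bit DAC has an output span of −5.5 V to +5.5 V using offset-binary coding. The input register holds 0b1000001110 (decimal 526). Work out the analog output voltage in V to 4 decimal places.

LSB = 11 V / 2^14 = 0.671 mV.
Code 0b1000001110 = 526 decimal.
V_out = (−5.5) + 526 × 0.000671387 V = -5.14685 V.

-5.1469 V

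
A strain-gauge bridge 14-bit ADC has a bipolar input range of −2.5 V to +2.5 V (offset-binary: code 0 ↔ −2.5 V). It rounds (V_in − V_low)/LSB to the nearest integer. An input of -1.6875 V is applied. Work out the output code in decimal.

LSB = 5 V / 16384 = 305.18 µV.
(-1.6875 − (−2.5)) / 0.000305176 = 2662.400 LSBs.
So the output code is 2662.

code 2662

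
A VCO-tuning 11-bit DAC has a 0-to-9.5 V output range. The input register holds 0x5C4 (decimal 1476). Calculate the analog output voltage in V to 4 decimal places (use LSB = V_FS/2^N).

6.8467 V

LSB = 9.5 V / 2^11 = 4.639 mV.
Code 0x5C4 = 1476 decimal.
V_out = 0 + 1476 × 0.00463867 V = 6.84668 V.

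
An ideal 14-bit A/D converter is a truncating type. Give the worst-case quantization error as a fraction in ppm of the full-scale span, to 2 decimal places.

61.04 ppm

Truncating → worst-case error = 1 LSB = V_FS/2^14, so 1e+06/16384 = 61.0352 ppm of full scale.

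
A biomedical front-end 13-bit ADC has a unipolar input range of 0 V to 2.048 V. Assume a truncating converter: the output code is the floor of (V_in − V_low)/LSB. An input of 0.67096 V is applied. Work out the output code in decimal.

code 2683

Full-scale span = 2.048 V; LSB = 2.048/2^13 = 250.00 µV.
Input sits at 2683.840 steps above V_low.
Floor → code 2683.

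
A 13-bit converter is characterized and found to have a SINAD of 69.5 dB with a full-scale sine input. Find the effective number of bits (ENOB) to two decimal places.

ENOB = (SINAD − 1.76) / 6.02 = (69.5 − 1.76)/6.02 = 11.252.

11.25 bits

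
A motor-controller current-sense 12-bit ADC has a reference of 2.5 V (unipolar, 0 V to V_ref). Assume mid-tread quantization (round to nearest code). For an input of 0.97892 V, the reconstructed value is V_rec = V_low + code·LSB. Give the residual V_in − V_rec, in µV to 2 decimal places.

Step size: 2.5 V ÷ 2^12 = 0.610 mV.
Scaled input = 1603.8625 LSBs, so code = 1604.
V_rec = 0 + 1604·0.000610352 = 0.97900391 V.
V_in − V_rec = -8.39062e-05 V = -83.91 µV.

-83.91 µV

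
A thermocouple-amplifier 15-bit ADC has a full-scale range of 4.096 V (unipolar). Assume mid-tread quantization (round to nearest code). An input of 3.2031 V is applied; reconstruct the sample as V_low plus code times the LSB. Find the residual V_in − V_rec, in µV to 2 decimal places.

-25.00 µV

Step size: 4.096 V ÷ 2^15 = 125.00 µV.
(V_in − V_low)/LSB = (3.2031 − 0)/0.000125 = 25624.8000 → code 25625 (round).
Reconstructed: 3.203125 V.
Error = 3.2031 − 3.203125 = -2.5e-05 V = -25.00 µV.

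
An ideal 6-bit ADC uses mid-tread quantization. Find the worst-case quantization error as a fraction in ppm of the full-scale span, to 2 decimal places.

Rounding → worst-case error = ½ LSB = V_FS/2^7, so 1e+06/128 = 7812.5 ppm of full scale.

7812.50 ppm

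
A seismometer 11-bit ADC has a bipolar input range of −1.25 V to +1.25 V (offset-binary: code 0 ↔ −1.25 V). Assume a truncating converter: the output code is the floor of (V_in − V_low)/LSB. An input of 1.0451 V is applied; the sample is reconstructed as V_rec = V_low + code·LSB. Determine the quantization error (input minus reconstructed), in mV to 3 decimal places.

One LSB is 2.5 V / 2048 = 1.221 mV.
Scaled input = 1880.1459 LSBs, so code = 1880.
Code 1880 maps back to (−1.25) + 1880×0.0012207 V = 1.0449219 V.
Difference: 0.000178125 V → 0.178 mV.

0.178 mV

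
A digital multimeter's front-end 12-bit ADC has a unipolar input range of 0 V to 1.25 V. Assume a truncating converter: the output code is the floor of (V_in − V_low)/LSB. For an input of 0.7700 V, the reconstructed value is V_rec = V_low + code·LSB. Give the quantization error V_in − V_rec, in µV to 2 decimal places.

41.50 µV

One LSB is 1.25 V / 4096 = 305.18 µV.
(V_in − V_low)/LSB = (0.7700 − 0)/0.000305176 = 2523.1360 → code 2523 (floor).
V_rec = 0 + 2523·0.000305176 = 0.7699585 V.
V_in − V_rec = 4.15039e-05 V = 41.50 µV.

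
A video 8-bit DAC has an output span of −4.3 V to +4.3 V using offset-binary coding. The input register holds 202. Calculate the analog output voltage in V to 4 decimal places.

LSB = 8.6 V / 2^8 = 33.594 mV.
V_out = (−4.3) + 202 × 0.0335937 V = 2.48594 V.

2.4859 V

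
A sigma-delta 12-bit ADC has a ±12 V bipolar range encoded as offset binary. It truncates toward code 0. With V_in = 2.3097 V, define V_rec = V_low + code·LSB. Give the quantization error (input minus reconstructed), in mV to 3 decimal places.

1.106 mV

Step size: 24 V ÷ 2^12 = 5.859 mV.
(V_in − V_low)/LSB = (2.3097 − (−12))/0.00585938 = 2442.1888 → code 2442 (floor).
V_rec = (−12) + 2442·0.00585938 = 2.3085938 V.
Error = 2.3097 − 2.3085938 = 0.00110625 V = 1.106 mV.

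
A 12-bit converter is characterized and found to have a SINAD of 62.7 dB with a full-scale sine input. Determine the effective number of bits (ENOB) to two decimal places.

10.12 bits

ENOB = (SINAD − 1.76) / 6.02 = (62.7 − 1.76)/6.02 = 10.123.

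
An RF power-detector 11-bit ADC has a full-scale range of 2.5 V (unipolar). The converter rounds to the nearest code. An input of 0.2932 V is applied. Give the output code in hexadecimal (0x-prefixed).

code 0xF0 (decimal 240)

LSB = 2.5 V / 2048 = 1.221 mV.
(0.2932 − 0) / 0.0012207 = 240.189 LSBs.
Round → code 240.
In hexadecimal (0x-prefixed): 0xF0.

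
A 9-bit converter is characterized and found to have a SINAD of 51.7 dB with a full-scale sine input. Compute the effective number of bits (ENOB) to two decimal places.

ENOB = (SINAD − 1.76) / 6.02 = (51.7 − 1.76)/6.02 = 8.296.

8.30 bits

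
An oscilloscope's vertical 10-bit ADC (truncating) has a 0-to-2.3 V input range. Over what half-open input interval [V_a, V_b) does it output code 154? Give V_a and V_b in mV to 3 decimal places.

LSB = 2.3/2^10 = 2.246 mV.
V_a = V_low + 154·LSB = 0.345898 V; V_b = V_low + 155·LSB = 0.348145 V.

[345.898 mV, 348.145 mV)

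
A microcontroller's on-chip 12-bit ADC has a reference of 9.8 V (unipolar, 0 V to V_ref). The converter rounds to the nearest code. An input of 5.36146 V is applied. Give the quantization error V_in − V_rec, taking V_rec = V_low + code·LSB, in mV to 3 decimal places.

-0.308 mV

Step size: 9.8 V ÷ 2^12 = 2.393 mV.
(5.36146 − 0)/0.00239258 = 2240.8714; round gives code 2241.
V_rec = 0 + 2241·0.00239258 = 5.3617676 V.
Difference: -0.000307578 V → -0.308 mV.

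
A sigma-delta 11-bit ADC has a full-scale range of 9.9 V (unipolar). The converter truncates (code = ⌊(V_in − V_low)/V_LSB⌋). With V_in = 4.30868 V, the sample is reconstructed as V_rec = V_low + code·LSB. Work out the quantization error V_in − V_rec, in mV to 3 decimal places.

Step size: 9.9 V ÷ 2^11 = 4.834 mV.
(4.30868 − 0)/0.00483398 = 891.3310; ⌊·⌋ gives code 891.
Code 891 maps back to 0 + 891×0.00483398 V = 4.3070801 V.
V_in − V_rec = 0.00159992 V = 1.600 mV.

1.600 mV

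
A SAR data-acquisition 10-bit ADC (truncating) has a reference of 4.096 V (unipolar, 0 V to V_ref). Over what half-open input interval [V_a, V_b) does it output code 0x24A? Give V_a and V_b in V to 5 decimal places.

LSB = 4.096/2^10 = 4.000 mV.
Code 0x24A = 586 decimal.
V_a = V_low + 586·LSB = 2.344 V; V_b = V_low + 587·LSB = 2.348 V.

[2.34400 V, 2.34800 V)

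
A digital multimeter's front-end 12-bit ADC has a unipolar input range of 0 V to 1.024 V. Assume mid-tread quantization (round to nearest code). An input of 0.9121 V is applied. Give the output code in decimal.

code 3648

Full-scale span = 1.024 V; LSB = 1.024/2^12 = 250.00 µV.
(0.9121 − 0) / 0.00025 = 3648.400 LSBs.
So the output code is 3648.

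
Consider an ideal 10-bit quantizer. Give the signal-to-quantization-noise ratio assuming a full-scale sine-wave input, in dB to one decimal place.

SNR ≈ 6.02·N + 1.76 dB = 6.02·10 + 1.76 = 61.96 dB.

62.0 dB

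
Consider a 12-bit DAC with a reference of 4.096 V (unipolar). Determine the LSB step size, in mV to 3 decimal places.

Full-scale span = 4.096 V.
LSB = 4.096 / 2^12 = 4.096 / 4096 = 0.001 V = 1.000 mV.

1.000 mV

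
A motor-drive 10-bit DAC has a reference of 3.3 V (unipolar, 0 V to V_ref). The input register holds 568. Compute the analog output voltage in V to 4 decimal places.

1.8305 V

LSB = 3.3 V / 2^10 = 3.223 mV.
V_out = 0 + 568 × 0.00322266 V = 1.83047 V.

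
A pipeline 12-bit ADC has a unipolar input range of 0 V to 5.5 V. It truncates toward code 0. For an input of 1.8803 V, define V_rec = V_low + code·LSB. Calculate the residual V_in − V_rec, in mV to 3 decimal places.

LSB = 5.5/2^12 = 1.343 mV.
Scaled input = 1400.3107 LSBs, so code = 1400.
V_rec = 0 + 1400·0.00134277 = 1.8798828 V.
Error = 1.8803 − 1.8798828 = 0.000417188 V = 0.417 mV.

0.417 mV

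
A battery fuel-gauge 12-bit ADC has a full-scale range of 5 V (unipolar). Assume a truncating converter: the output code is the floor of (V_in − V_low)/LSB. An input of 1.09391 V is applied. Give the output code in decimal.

With 4096 levels over 5 V, one step is 1.221 mV.
(1.09391 − 0) / 0.0012207 = 896.131 LSBs.
⌊·⌋(896.131) = 896.

code 896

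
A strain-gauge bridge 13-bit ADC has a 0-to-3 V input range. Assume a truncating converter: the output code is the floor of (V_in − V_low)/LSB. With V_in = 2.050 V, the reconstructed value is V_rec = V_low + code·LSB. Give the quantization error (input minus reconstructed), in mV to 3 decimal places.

One LSB is 3 V / 8192 = 366.21 µV.
(V_in − V_low)/LSB = (2.050 − 0)/0.000366211 = 5597.8667 → code 5597 (floor).
Code 5597 maps back to 0 + 5597×0.000366211 V = 2.0496826 V.
Error = 2.050 − 2.0496826 = 0.000317383 V = 0.317 mV.

0.317 mV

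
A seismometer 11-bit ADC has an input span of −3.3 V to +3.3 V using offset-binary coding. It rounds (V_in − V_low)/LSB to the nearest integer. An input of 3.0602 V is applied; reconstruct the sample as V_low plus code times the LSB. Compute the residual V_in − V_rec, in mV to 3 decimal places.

-1.323 mV

LSB = 6.6/2^11 = 3.223 mV.
(V_in − V_low)/LSB = (3.0602 − (−3.3))/0.00322266 = 1973.5893 → code 1974 (round).
Reconstructed: 3.0615234 V.
V_in − V_rec = -0.00132344 V = -1.323 mV.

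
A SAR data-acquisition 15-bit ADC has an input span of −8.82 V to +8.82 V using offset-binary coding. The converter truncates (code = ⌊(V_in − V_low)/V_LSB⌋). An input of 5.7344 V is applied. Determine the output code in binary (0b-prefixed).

code 0b110100110011100 (decimal 27036)

Full-scale span = 17.64 V; LSB = 17.64/2^15 = 0.538 mV.
Input sits at 27036.201 steps above V_low.
So the output code is 27036.
In binary (0b-prefixed): 0b110100110011100.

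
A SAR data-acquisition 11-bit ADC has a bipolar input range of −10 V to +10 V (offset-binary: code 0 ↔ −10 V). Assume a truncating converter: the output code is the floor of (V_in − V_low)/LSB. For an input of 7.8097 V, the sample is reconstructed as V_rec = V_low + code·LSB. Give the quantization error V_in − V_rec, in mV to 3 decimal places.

6.966 mV

One LSB is 20 V / 2048 = 9.766 mV.
(V_in − V_low)/LSB = (7.8097 − (−10))/0.00976562 = 1823.7133 → code 1823 (floor).
V_rec = (−10) + 1823·0.00976562 = 7.8027344 V.
Error = 7.8097 − 7.8027344 = 0.00696562 V = 6.966 mV.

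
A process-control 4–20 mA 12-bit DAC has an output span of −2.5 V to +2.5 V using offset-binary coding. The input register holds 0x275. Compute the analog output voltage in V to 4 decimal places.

-1.7322 V

LSB = 5 V / 2^12 = 1.221 mV.
Code 0x275 = 629 decimal.
V_out = (−2.5) + 629 × 0.0012207 V = -1.73218 V.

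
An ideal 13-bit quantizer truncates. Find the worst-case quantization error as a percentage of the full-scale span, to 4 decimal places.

Truncating → worst-case error = 1 LSB = V_FS/2^13, so 100/8192 = 0.012207 % of full scale.

0.0122 %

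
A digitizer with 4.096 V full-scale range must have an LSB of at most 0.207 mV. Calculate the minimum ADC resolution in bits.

Number of steps required ≥ 4.096 V / 0.207 mV = 19787.44.
Need 2^N ≥ 19787.44; 2^14 = 16384, 2^15 = 32768.
Minimum N = 15.

15 bits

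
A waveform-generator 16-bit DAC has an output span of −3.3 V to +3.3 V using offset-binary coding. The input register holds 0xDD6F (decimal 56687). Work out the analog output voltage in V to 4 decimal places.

LSB = 6.6 V / 2^16 = 100.71 µV.
Code 0xDD6F = 56687 decimal.
V_out = (−3.3) + 56687 × 0.000100708 V = 2.40883 V.

2.4088 V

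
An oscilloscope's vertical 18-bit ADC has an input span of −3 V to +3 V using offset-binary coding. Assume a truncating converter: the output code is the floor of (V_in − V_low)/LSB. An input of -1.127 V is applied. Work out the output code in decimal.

code 81832

With 262144 levels over 6 V, one step is 22.89 µV.
(V_in − V_low)/LSB = (-1.127 − (−3)) / 2.28882e-05 = 81832.619.
Floor → code 81832.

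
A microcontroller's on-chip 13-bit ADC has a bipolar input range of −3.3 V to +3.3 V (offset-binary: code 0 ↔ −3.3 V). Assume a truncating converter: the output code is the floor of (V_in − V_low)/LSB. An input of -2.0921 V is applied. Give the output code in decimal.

LSB = 6.6 V / 8192 = 0.806 mV.
(-2.0921 − (−3.3)) / 0.000805664 = 1499.260 LSBs.
Floor → code 1499.

code 1499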